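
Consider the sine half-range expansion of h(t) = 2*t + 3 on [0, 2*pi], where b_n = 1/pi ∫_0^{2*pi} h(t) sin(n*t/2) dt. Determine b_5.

b_5 = 1/pi ∫_0^{2*pi} (2*t + 3) sin(5*t/2) dt.
Integrating by parts (boundary term plus one more integral), an antiderivative of (2*t + 3) sin(5*t/2) is -4*t*cos(5*t/2)/5 + 8*sin(5*t/2)/25 - 6*cos(5*t/2)/5; evaluating from 0 to 2*pi: ∫_{0}^{2*pi} (2*t + 3) sin(5*t/2) dt = (6/5 + 8*pi/5) - (-6/5) = 12/5 + 8*pi/5.
Hence b_5 = (1/pi)·(12/5 + 8*pi/5) = 4*(3 + 2*pi)/(5*pi).

4*(3 + 2*pi)/(5*pi)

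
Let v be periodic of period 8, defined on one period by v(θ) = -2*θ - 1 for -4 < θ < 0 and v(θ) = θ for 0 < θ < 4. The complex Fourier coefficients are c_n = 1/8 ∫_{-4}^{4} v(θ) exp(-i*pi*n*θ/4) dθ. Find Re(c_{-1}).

Since v is real-valued, Re(c_{-1}) = 1/8 ∫_{-4}^{4} v(θ) cos(-pi*θ/4) dθ = a_{1}/2.
Split the integral at the breakpoints.
Integrating by parts (boundary term plus one more integral), an antiderivative of (-2*θ - 1) cos(-pi*θ/4) is -8*θ*sin(pi*θ/4)/pi - 4*sin(pi*θ/4)/pi - 32*cos(pi*θ/4)/pi**2; evaluating from -4 to 0: ∫_{-4}^{0} (-2*θ - 1) cos(-pi*θ/4) dθ = (-32/pi**2) - (32/pi**2) = -64/pi**2.
Integrating by parts (boundary term plus one more integral), an antiderivative of (θ) cos(-pi*θ/4) is 4*θ*sin(pi*θ/4)/pi + 16*cos(pi*θ/4)/pi**2; evaluating from 0 to 4: ∫_{0}^{4} (θ) cos(-pi*θ/4) dθ = (-16/pi**2) - (16/pi**2) = -32/pi**2.
So ∫_{-4}^{4} v(θ) cos(-pi*θ/4) dθ = -96/pi**2.
Hence Re(c_{-1}) = (1/8)·(-96/pi**2) = -12/pi**2.

-12/pi**2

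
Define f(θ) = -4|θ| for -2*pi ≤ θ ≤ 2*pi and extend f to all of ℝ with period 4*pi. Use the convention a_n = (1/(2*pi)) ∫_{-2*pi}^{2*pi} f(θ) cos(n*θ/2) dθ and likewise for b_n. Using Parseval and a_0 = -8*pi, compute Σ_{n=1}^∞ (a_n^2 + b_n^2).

32*pi**2/3

Parseval: a_0^2/2 + Σ_{n≥1} (a_n^2+b_n^2) = (1/(2*pi)) ∫_{-2*pi}^{2*pi} f(θ)^2 dθ = 128*pi**2/3.
Subtract a_0^2/2 = 32*pi**2: Σ (a_n^2+b_n^2) = 32*pi**2/3.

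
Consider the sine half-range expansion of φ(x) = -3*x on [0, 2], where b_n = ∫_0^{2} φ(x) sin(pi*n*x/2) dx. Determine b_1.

-12/pi

b_1 = ∫_0^{2} (-3*x) sin(pi*x/2) dx.
Integrating by parts (boundary term plus one more integral), an antiderivative of (-3*x) sin(pi*x/2) is 6*x*cos(pi*x/2)/pi - 12*sin(pi*x/2)/pi**2; evaluating from 0 to 2: ∫_{0}^{2} (-3*x) sin(pi*x/2) dx = (-12/pi) - (0) = -12/pi.
Hence b_1 = -12/pi.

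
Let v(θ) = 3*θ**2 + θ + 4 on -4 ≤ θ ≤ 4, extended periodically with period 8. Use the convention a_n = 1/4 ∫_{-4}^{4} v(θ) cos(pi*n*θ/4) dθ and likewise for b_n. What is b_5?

8/(5*pi)

b_5 = 1/4 ∫_{-4}^{4} v(θ) sin(5*pi*θ/4) dθ.
Integrating by parts twice (tabular method), an antiderivative of (3*θ**2 + θ + 4) sin(5*pi*θ/4) is -12*θ**2*cos(5*pi*θ/4)/(5*pi) + 96*θ*sin(5*pi*θ/4)/(25*pi**2) - 4*θ*cos(5*pi*θ/4)/(5*pi) + 16*sin(5*pi*θ/4)/(25*pi**2) - 16*cos(5*pi*θ/4)/(5*pi) + 384*cos(5*pi*θ/4)/(125*pi**3); evaluating from -4 to 4: ∫_{-4}^{4} (3*θ**2 + θ + 4) sin(5*pi*θ/4) dθ = (32*(-12 + 175*pi**2)/(125*pi**3)) - (192*(-2 + 25*pi**2)/(125*pi**3)) = 32/(5*pi).
Hence b_5 = (1/4)·(32/(5*pi)) = 8/(5*pi).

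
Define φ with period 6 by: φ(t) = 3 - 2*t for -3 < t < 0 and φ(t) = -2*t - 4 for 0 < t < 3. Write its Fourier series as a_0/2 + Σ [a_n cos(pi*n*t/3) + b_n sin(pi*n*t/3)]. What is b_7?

b_7 = 1/3 ∫_{-3}^{3} φ(t) sin(7*pi*t/3) dt.
Split the integral at the breakpoints.
Integrating by parts (boundary term plus one more integral), an antiderivative of (3 - 2*t) sin(7*pi*t/3) is 6*t*cos(7*pi*t/3)/(7*pi) - 18*sin(7*pi*t/3)/(49*pi**2) - 9*cos(7*pi*t/3)/(7*pi); evaluating from -3 to 0: ∫_{-3}^{0} (3 - 2*t) sin(7*pi*t/3) dt = (-9/(7*pi)) - (27/(7*pi)) = -36/(7*pi).
Integrating by parts (boundary term plus one more integral), an antiderivative of (-2*t - 4) sin(7*pi*t/3) is 6*t*cos(7*pi*t/3)/(7*pi) - 18*sin(7*pi*t/3)/(49*pi**2) + 12*cos(7*pi*t/3)/(7*pi); evaluating from 0 to 3: ∫_{0}^{3} (-2*t - 4) sin(7*pi*t/3) dt = (-30/(7*pi)) - (12/(7*pi)) = -6/pi.
Summing the pieces and multiplying by (1/3) gives b_7 = -26/(7*pi).

-26/(7*pi)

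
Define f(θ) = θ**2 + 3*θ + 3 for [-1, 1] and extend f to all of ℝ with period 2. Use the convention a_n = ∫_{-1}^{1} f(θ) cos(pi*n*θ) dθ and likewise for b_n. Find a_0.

20/3

a_0 = ∫_{-1}^{1} f(θ) dθ = 20/3.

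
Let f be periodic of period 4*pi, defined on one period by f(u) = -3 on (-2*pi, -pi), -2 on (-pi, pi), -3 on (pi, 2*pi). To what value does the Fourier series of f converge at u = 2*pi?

-3

f is continuous at u = 2*pi with value -3, so the series converges to -3 there.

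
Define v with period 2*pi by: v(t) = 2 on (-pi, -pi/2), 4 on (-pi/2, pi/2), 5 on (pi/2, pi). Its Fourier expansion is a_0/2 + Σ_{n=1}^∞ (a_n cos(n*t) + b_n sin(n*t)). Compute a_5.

a_5 = 1/pi ∫_{-pi}^{pi} v(t) cos(5*t) dt.
Split the integral at the breakpoints.
Directly, an antiderivative of (2) cos(5*t) is 2*sin(5*t)/5; evaluating from -pi to -pi/2: ∫_{-pi}^{-pi/2} (2) cos(5*t) dt = (-2/5) - (0) = -2/5.
Directly, an antiderivative of (4) cos(5*t) is 4*sin(5*t)/5; evaluating from -pi/2 to pi/2: ∫_{-pi/2}^{pi/2} (4) cos(5*t) dt = (4/5) - (-4/5) = 8/5.
Directly, an antiderivative of (5) cos(5*t) is sin(5*t); evaluating from pi/2 to pi: ∫_{pi/2}^{pi} (5) cos(5*t) dt = (0) - (1) = -1.
Summing the pieces and multiplying by (1/pi) gives a_5 = 1/(5*pi).

1/(5*pi)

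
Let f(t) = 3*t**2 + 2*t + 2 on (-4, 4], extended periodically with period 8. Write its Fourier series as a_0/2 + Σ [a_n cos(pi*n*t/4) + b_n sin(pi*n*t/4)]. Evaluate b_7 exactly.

b_7 = 1/4 ∫_{-4}^{4} f(t) sin(7*pi*t/4) dt.
Integrating by parts twice (tabular method), an antiderivative of (3*t**2 + 2*t + 2) sin(7*pi*t/4) is -12*t**2*cos(7*pi*t/4)/(7*pi) + 96*t*sin(7*pi*t/4)/(49*pi**2) - 8*t*cos(7*pi*t/4)/(7*pi) + 32*sin(7*pi*t/4)/(49*pi**2) - 8*cos(7*pi*t/4)/(7*pi) + 384*cos(7*pi*t/4)/(343*pi**3); evaluating from -4 to 4: ∫_{-4}^{4} (3*t**2 + 2*t + 2) sin(7*pi*t/4) dt = (8*(-48 + 1421*pi**2)/(343*pi**3)) - (-384/(343*pi**3) + 24/pi) = 64/(7*pi).
Hence b_7 = (1/4)·(64/(7*pi)) = 16/(7*pi).

16/(7*pi)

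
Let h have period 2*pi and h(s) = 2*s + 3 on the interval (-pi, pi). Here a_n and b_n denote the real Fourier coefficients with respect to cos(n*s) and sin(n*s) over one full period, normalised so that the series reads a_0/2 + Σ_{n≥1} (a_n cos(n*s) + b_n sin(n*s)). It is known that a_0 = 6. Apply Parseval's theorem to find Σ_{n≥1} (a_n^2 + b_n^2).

8*pi**2/3

Parseval: a_0^2/2 + Σ_{n≥1} (a_n^2+b_n^2) = 1/pi ∫_{-pi}^{pi} h(s)^2 ds = 18 + 8*pi**2/3.
Subtract a_0^2/2 = 18: Σ (a_n^2+b_n^2) = 8*pi**2/3.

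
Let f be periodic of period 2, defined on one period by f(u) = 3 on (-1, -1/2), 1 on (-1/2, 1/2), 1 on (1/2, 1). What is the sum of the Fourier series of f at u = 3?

2

u = 3 differs from u = 1 by 1 full period(s), and the series is 2-periodic.
At u = 1 the one-sided limits are f(1^-) = 1 and f(1^+) = 3.
By Dirichlet's theorem the series converges to their average, [(1) + (3)]/2 = 2.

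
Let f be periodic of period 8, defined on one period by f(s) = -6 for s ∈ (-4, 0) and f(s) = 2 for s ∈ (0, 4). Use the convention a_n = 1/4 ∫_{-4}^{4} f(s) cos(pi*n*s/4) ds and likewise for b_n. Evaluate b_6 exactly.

0

b_6 = 1/4 ∫_{-4}^{4} f(s) sin(3*pi*s/2) ds.
Split the integral at the breakpoints.
Directly, an antiderivative of (-6) sin(3*pi*s/2) is 4*cos(3*pi*s/2)/pi; evaluating from -4 to 0: ∫_{-4}^{0} (-6) sin(3*pi*s/2) ds = (4/pi) - (4/pi) = 0.
Directly, an antiderivative of (2) sin(3*pi*s/2) is -4*cos(3*pi*s/2)/(3*pi); evaluating from 0 to 4: ∫_{0}^{4} (2) sin(3*pi*s/2) ds = (-4/(3*pi)) - (-4/(3*pi)) = 0.
Summing the pieces and multiplying by (1/4) gives b_6 = 0.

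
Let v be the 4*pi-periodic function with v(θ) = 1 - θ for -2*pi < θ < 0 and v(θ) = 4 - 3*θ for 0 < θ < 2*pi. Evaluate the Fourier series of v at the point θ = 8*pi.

θ = 8*pi differs from θ = 0 by 2 full period(s), and the series is 4*pi-periodic.
At θ = 0 the one-sided limits are v(0^-) = 1 and v(0^+) = 4.
By Dirichlet's theorem the series converges to their average, [(1) + (4)]/2 = 5/2.

5/2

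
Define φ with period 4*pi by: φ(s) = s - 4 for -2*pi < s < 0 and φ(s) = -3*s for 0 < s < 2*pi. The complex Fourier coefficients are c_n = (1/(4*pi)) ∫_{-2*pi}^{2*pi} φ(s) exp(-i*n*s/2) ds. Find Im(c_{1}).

Since φ is real-valued, Im(c_{1}) = -(1/(4*pi)) ∫_{-2*pi}^{2*pi} φ(s) sin(s/2) ds = -b_{1}/2.
Split the integral at the breakpoints.
Integrating by parts (boundary term plus one more integral), an antiderivative of (s - 4) sin(s/2) is -2*s*cos(s/2) + 4*sin(s/2) + 8*cos(s/2); evaluating from -2*pi to 0: ∫_{-2*pi}^{0} (s - 4) sin(s/2) ds = (8) - (-4*pi - 8) = 4*pi + 16.
Integrating by parts (boundary term plus one more integral), an antiderivative of (-3*s) sin(s/2) is 6*s*cos(s/2) - 12*sin(s/2); evaluating from 0 to 2*pi: ∫_{0}^{2*pi} (-3*s) sin(s/2) ds = (-12*pi) - (0) = -12*pi.
So ∫_{-2*pi}^{2*pi} φ(s) sin(s/2) ds = 16 - 8*pi.
Hence Im(c_{1}) = (-1/(4*pi))·(16 - 8*pi) = 2 - 4/pi.

2 - 4/pi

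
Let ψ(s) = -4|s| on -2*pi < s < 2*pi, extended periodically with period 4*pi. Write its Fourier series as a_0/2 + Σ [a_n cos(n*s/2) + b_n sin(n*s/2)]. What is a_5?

a_5 = (1/(2*pi)) ∫_{-2*pi}^{2*pi} ψ(s) cos(5*s/2) ds.
ψ is even and cos(5*s/2) is even, so the integrand is even and a_5 = 1/pi ∫_0^{2*pi} ψ(s) cos(5*s/2) ds.
Integrating by parts (boundary term plus one more integral), an antiderivative of (-4*s) cos(5*s/2) is -8*s*sin(5*s/2)/5 - 16*cos(5*s/2)/25; evaluating from 0 to 2*pi: ∫_{0}^{2*pi} (-4*s) cos(5*s/2) ds = (16/25) - (-16/25) = 32/25.
Hence a_5 = (1/pi)·(32/25) = 32/(25*pi).

32/(25*pi)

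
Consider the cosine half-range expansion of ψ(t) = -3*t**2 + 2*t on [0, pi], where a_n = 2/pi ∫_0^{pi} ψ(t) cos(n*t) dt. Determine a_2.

-3

a_2 = 2/pi ∫_0^{pi} (-3*t**2 + 2*t) cos(2*t) dt.
Integrating by parts twice (tabular method), an antiderivative of (-3*t**2 + 2*t) cos(2*t) is -3*t**2*sin(2*t)/2 + t*sin(2*t) - 3*t*cos(2*t)/2 + 3*sin(2*t)/4 + cos(2*t)/2; evaluating from 0 to pi: ∫_{0}^{pi} (-3*t**2 + 2*t) cos(2*t) dt = (1/2 - 3*pi/2) - (1/2) = -3*pi/2.
Hence a_2 = (2/pi)·(-3*pi/2) = -3.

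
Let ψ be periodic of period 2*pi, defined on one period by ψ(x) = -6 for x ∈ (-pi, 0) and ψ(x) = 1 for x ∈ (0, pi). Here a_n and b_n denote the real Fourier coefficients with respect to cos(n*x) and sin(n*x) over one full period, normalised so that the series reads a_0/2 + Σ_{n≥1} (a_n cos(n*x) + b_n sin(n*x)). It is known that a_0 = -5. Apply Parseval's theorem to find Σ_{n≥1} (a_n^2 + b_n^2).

49/2

Parseval: a_0^2/2 + Σ_{n≥1} (a_n^2+b_n^2) = 1/pi ∫_{-pi}^{pi} ψ(x)^2 dx = 37.
Subtract a_0^2/2 = 25/2: Σ (a_n^2+b_n^2) = 49/2.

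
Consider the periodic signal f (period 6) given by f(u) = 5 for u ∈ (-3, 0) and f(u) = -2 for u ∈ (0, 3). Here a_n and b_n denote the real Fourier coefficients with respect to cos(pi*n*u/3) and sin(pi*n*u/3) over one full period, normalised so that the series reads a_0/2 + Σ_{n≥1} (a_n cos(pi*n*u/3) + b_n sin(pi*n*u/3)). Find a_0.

3

a_0 = 1/3 ∫_{-3}^{3} f(u) du = 1/3 · (9) = 3.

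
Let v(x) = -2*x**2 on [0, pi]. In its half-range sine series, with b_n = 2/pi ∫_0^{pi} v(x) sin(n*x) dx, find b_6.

b_6 = 2/pi ∫_0^{pi} (-2*x**2) sin(6*x) dx.
Integrating by parts twice (tabular method), an antiderivative of (-2*x**2) sin(6*x) is x**2*cos(6*x)/3 - x*sin(6*x)/9 - cos(6*x)/54; evaluating from 0 to pi: ∫_{0}^{pi} (-2*x**2) sin(6*x) dx = (-1/54 + pi**2/3) - (-1/54) = pi**2/3.
Hence b_6 = (2/pi)·(pi**2/3) = 2*pi/3.

2*pi/3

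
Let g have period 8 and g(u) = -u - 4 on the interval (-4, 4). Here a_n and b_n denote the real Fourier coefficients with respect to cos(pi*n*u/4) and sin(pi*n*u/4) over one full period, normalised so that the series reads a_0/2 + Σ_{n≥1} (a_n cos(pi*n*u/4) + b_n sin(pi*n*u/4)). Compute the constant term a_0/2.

a_0 = 1/4 ∫_{-4}^{4} g(u) du = 1/4 · (-32) = -8.
So the constant term a_0/2 = -4.

-4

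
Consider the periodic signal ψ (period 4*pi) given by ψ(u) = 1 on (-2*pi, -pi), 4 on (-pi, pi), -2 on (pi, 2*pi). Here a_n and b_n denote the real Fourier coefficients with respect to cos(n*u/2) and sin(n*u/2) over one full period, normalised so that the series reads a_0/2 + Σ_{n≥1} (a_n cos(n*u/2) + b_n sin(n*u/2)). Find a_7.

-9/(7*pi)

a_7 = (1/(2*pi)) ∫_{-2*pi}^{2*pi} ψ(u) cos(7*u/2) du.
Split the integral at the breakpoints.
Directly, an antiderivative of (1) cos(7*u/2) is 2*sin(7*u/2)/7; evaluating from -2*pi to -pi: ∫_{-2*pi}^{-pi} (1) cos(7*u/2) du = (2/7) - (0) = 2/7.
Directly, an antiderivative of (4) cos(7*u/2) is 8*sin(7*u/2)/7; evaluating from -pi to pi: ∫_{-pi}^{pi} (4) cos(7*u/2) du = (-8/7) - (8/7) = -16/7.
Directly, an antiderivative of (-2) cos(7*u/2) is -4*sin(7*u/2)/7; evaluating from pi to 2*pi: ∫_{pi}^{2*pi} (-2) cos(7*u/2) du = (0) - (4/7) = -4/7.
Summing the pieces and multiplying by (1/(2*pi)) gives a_7 = -9/(7*pi).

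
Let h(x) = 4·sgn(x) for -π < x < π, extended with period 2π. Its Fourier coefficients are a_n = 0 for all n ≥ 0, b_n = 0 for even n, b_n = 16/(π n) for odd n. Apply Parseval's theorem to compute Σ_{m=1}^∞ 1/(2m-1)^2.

Parseval: Σ b_n^2 = (1/π) ∫_{-π}^{π} h(x)^2 dx = 32.
Only odd n contribute, with b_n^2 = 256/(π^2 n^2), so Σ_{m≥1} 1/(2m-1)^2 = π^2·(32)/256 = pi**2/8.

pi**2/8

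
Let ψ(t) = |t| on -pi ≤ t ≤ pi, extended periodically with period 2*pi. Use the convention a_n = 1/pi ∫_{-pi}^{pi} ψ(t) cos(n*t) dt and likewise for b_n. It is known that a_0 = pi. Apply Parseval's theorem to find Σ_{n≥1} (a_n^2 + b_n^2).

Parseval: a_0^2/2 + Σ_{n≥1} (a_n^2+b_n^2) = 1/pi ∫_{-pi}^{pi} ψ(t)^2 dt = 2*pi**2/3.
Subtract a_0^2/2 = pi**2/2: Σ (a_n^2+b_n^2) = pi**2/6.

pi**2/6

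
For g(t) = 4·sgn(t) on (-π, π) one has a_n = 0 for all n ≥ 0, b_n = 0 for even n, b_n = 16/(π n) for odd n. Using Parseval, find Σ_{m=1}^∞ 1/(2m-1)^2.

pi**2/8

Parseval: Σ b_n^2 = (1/π) ∫_{-π}^{π} g(t)^2 dt = 32.
Only odd n contribute, with b_n^2 = 256/(π^2 n^2), so Σ_{m≥1} 1/(2m-1)^2 = π^2·(32)/256 = pi**2/8.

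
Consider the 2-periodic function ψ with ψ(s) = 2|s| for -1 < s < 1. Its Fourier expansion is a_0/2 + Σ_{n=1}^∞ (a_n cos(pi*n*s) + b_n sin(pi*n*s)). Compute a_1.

-8/pi**2

a_1 = ∫_{-1}^{1} ψ(s) cos(pi*s) ds.
ψ is even and cos(pi*s) is even, so the integrand is even and a_1 = 2 ∫_0^{1} ψ(s) cos(pi*s) ds.
Integrating by parts (boundary term plus one more integral), an antiderivative of (2*s) cos(pi*s) is 2*s*sin(pi*s)/pi + 2*cos(pi*s)/pi**2; evaluating from 0 to 1: ∫_{0}^{1} (2*s) cos(pi*s) ds = (-2/pi**2) - (2/pi**2) = -4/pi**2.
Hence a_1 = 2·(-4/pi**2) = -8/pi**2.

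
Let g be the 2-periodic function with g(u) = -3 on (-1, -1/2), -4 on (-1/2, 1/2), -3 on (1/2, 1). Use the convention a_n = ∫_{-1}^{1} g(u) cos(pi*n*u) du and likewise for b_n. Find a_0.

a_0 = ∫_{-1}^{1} g(u) du = -7.

-7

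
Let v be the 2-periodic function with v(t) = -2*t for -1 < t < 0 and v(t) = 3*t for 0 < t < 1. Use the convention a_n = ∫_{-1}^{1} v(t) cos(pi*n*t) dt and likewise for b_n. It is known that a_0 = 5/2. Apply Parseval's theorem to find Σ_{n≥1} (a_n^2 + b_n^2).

Parseval: a_0^2/2 + Σ_{n≥1} (a_n^2+b_n^2) = ∫_{-1}^{1} v(t)^2 dt = 13/3.
Subtract a_0^2/2 = 25/8: Σ (a_n^2+b_n^2) = 29/24.

29/24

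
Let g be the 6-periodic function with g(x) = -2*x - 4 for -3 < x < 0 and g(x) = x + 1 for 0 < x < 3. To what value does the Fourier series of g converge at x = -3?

3

x = -3 differs from x = 3 by -1 full period(s), and the series is 6-periodic.
At x = 3 the one-sided limits are g(3^-) = 4 and g(3^+) = 2.
By Dirichlet's theorem the series converges to their average, [(4) + (2)]/2 = 3.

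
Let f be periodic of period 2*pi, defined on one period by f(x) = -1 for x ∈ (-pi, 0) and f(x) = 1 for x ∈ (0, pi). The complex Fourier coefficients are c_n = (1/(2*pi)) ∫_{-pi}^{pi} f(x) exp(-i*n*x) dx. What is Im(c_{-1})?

Since f is real-valued, Im(c_{-1}) = -(1/(2*pi)) ∫_{-pi}^{pi} f(x) sin(-x) dx = b_{1}/2.
f is odd and sin(-x) is odd, so the integrand is even: ∫_{-pi}^{pi} f(x) sin(-x) dx = 2∫_0^{pi} f(x) sin(-x) dx.
Directly, an antiderivative of (1) sin(-x) is cos(x); evaluating from 0 to pi: ∫_{0}^{pi} (1) sin(-x) dx = (-1) - (1) = -2.
So ∫_{-pi}^{pi} f(x) sin(-x) dx = -4.
Hence Im(c_{-1}) = (-1/(2*pi))·(-4) = 2/pi.

2/pi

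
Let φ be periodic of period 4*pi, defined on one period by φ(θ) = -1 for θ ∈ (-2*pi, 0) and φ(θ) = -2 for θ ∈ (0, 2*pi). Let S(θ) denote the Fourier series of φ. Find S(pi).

-2

φ is continuous at θ = pi with value -2, so the series converges to -2 there.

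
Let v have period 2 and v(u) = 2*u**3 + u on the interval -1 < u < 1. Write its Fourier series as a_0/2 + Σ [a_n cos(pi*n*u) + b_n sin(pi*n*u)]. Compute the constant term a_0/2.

a_0 = ∫_{-1}^{1} v(u) du = 0.
So the constant term a_0/2 = 0.

0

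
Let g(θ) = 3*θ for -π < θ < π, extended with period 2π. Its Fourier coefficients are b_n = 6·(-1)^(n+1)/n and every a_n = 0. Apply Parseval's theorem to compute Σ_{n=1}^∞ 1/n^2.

Parseval: Σ b_n^2 = (1/π) ∫_{-π}^{π} g(θ)^2 dθ = 6*pi**2.
Σ b_n^2 = Σ 36/n^2, so Σ 1/n^2 = (6*pi**2)/36 = pi**2/6.

pi**2/6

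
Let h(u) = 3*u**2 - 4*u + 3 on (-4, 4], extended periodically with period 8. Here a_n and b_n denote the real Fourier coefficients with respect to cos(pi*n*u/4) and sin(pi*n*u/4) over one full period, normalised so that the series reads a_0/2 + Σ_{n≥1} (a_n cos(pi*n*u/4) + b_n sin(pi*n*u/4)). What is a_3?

-64/(3*pi**2)

a_3 = 1/4 ∫_{-4}^{4} h(u) cos(3*pi*u/4) du.
Integrating by parts twice (tabular method), an antiderivative of (3*u**2 - 4*u + 3) cos(3*pi*u/4) is 4*u**2*sin(3*pi*u/4)/pi - 16*u*sin(3*pi*u/4)/(3*pi) + 32*u*cos(3*pi*u/4)/(3*pi**2) - 128*sin(3*pi*u/4)/(9*pi**3) + 4*sin(3*pi*u/4)/pi - 64*cos(3*pi*u/4)/(9*pi**2); evaluating from -4 to 4: ∫_{-4}^{4} (3*u**2 - 4*u + 3) cos(3*pi*u/4) du = (-320/(9*pi**2)) - (448/(9*pi**2)) = -256/(3*pi**2).
Hence a_3 = (1/4)·(-256/(3*pi**2)) = -64/(3*pi**2).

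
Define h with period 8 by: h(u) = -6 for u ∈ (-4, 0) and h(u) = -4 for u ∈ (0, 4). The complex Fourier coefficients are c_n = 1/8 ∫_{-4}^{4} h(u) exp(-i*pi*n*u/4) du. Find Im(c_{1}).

Since h is real-valued, Im(c_{1}) = -1/8 ∫_{-4}^{4} h(u) sin(pi*u/4) du = -b_{1}/2.
Split the integral at the breakpoints.
Directly, an antiderivative of (-6) sin(pi*u/4) is 24*cos(pi*u/4)/pi; evaluating from -4 to 0: ∫_{-4}^{0} (-6) sin(pi*u/4) du = (24/pi) - (-24/pi) = 48/pi.
Directly, an antiderivative of (-4) sin(pi*u/4) is 16*cos(pi*u/4)/pi; evaluating from 0 to 4: ∫_{0}^{4} (-4) sin(pi*u/4) du = (-16/pi) - (16/pi) = -32/pi.
So ∫_{-4}^{4} h(u) sin(pi*u/4) du = 16/pi.
Hence Im(c_{1}) = (-1/8)·(16/pi) = -2/pi.

-2/pi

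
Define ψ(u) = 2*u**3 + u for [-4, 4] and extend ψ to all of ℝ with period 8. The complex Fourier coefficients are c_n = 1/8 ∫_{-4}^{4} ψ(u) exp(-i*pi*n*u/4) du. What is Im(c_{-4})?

-33/pi + 12/pi**3

Since ψ is real-valued, Im(c_{-4}) = -1/8 ∫_{-4}^{4} ψ(u) sin(-pi*u) du = b_{4}/2.
ψ is odd and sin(-pi*u) is odd, so the integrand is even: ∫_{-4}^{4} ψ(u) sin(-pi*u) du = 2∫_0^{4} ψ(u) sin(-pi*u) du.
Integrating by parts three times (tabular method), an antiderivative of (2*u**3 + u) sin(-pi*u) is 2*u**3*cos(pi*u)/pi - 6*u**2*sin(pi*u)/pi**2 - 12*u*cos(pi*u)/pi**3 + u*cos(pi*u)/pi - sin(pi*u)/pi**2 + 12*sin(pi*u)/pi**4; evaluating from 0 to 4: ∫_{0}^{4} (2*u**3 + u) sin(-pi*u) du = (-48/pi**3 + 132/pi) - (0) = -48/pi**3 + 132/pi.
So ∫_{-4}^{4} ψ(u) sin(-pi*u) du = -96/pi**3 + 264/pi.
Hence Im(c_{-4}) = (-1/8)·(-96/pi**3 + 264/pi) = -33/pi + 12/pi**3.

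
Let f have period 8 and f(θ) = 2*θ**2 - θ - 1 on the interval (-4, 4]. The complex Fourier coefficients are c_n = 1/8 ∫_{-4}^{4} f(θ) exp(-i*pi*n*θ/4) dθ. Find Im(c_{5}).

Since f is real-valued, Im(c_{5}) = -1/8 ∫_{-4}^{4} f(θ) sin(5*pi*θ/4) dθ = -b_{5}/2.
Integrating by parts twice (tabular method), an antiderivative of (2*θ**2 - θ - 1) sin(5*pi*θ/4) is -8*θ**2*cos(5*pi*θ/4)/(5*pi) + 64*θ*sin(5*pi*θ/4)/(25*pi**2) + 4*θ*cos(5*pi*θ/4)/(5*pi) - 16*sin(5*pi*θ/4)/(25*pi**2) + 256*cos(5*pi*θ/4)/(125*pi**3) + 4*cos(5*pi*θ/4)/(5*pi); evaluating from -4 to 4: ∫_{-4}^{4} (2*θ**2 - θ - 1) sin(5*pi*θ/4) dθ = (4*(-64 + 675*pi**2)/(125*pi**3)) - (-256/(125*pi**3) + 28/pi) = -32/(5*pi).
Hence Im(c_{5}) = (-1/8)·(-32/(5*pi)) = 4/(5*pi).

4/(5*pi)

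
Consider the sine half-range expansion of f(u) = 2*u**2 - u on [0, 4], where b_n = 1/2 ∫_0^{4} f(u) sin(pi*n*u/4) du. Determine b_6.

b_6 = 1/2 ∫_0^{4} (2*u**2 - u) sin(3*pi*u/2) du.
Integrating by parts twice (tabular method), an antiderivative of (2*u**2 - u) sin(3*pi*u/2) is -4*u**2*cos(3*pi*u/2)/(3*pi) + 16*u*sin(3*pi*u/2)/(9*pi**2) + 2*u*cos(3*pi*u/2)/(3*pi) - 4*sin(3*pi*u/2)/(9*pi**2) + 32*cos(3*pi*u/2)/(27*pi**3); evaluating from 0 to 4: ∫_{0}^{4} (2*u**2 - u) sin(3*pi*u/2) du = (8*(4 - 63*pi**2)/(27*pi**3)) - (32/(27*pi**3)) = -56/(3*pi).
Hence b_6 = (1/2)·(-56/(3*pi)) = -28/(3*pi).

-28/(3*pi)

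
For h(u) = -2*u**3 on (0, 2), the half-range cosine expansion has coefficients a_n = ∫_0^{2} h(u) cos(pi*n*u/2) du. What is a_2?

-24/pi**2

a_2 = ∫_0^{2} (-2*u**3) cos(pi*u) du.
Integrating by parts three times (tabular method), an antiderivative of (-2*u**3) cos(pi*u) is -2*u**3*sin(pi*u)/pi - 6*u**2*cos(pi*u)/pi**2 + 12*u*sin(pi*u)/pi**3 + 12*cos(pi*u)/pi**4; evaluating from 0 to 2: ∫_{0}^{2} (-2*u**3) cos(pi*u) du = (12*(1 - 2*pi**2)/pi**4) - (12/pi**4) = -24/pi**2.
Hence a_2 = -24/pi**2.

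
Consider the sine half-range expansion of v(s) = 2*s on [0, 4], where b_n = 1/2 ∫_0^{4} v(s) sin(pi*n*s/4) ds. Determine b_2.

b_2 = 1/2 ∫_0^{4} (2*s) sin(pi*s/2) ds.
Integrating by parts (boundary term plus one more integral), an antiderivative of (2*s) sin(pi*s/2) is -4*s*cos(pi*s/2)/pi + 8*sin(pi*s/2)/pi**2; evaluating from 0 to 4: ∫_{0}^{4} (2*s) sin(pi*s/2) ds = (-16/pi) - (0) = -16/pi.
Hence b_2 = (1/2)·(-16/pi) = -8/pi.

-8/pi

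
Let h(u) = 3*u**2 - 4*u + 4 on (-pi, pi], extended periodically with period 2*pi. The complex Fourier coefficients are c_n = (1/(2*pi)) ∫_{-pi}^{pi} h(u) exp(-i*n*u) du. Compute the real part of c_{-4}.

Since h is real-valued, Re(c_{-4}) = (1/(2*pi)) ∫_{-pi}^{pi} h(u) cos(-4*u) du = a_{4}/2.
Integrating by parts twice (tabular method), an antiderivative of (3*u**2 - 4*u + 4) cos(-4*u) is 3*u**2*sin(4*u)/4 - u*sin(4*u) + 3*u*cos(4*u)/8 + 29*sin(4*u)/32 - cos(4*u)/4; evaluating from -pi to pi: ∫_{-pi}^{pi} (3*u**2 - 4*u + 4) cos(-4*u) du = (-1/4 + 3*pi/8) - (-3*pi/8 - 1/4) = 3*pi/4.
Hence Re(c_{-4}) = (1/(2*pi))·(3*pi/4) = 3/8.

3/8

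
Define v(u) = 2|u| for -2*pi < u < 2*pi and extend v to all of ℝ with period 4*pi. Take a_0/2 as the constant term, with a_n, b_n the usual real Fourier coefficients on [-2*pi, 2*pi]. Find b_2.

b_2 = (1/(2*pi)) ∫_{-2*pi}^{2*pi} v(u) sin(u) du.
v is even and sin(u) is odd, so the integrand is odd over a symmetric interval and the integral vanishes.

0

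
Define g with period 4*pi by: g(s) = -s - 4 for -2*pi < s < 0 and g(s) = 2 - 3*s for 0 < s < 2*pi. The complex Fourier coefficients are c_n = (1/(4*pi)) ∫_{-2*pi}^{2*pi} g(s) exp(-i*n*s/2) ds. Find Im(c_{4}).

Since g is real-valued, Im(c_{4}) = -(1/(4*pi)) ∫_{-2*pi}^{2*pi} g(s) sin(2*s) ds = -b_{4}/2.
Split the integral at the breakpoints.
Integrating by parts (boundary term plus one more integral), an antiderivative of (-s - 4) sin(2*s) is s*cos(2*s)/2 - sin(2*s)/4 + 2*cos(2*s); evaluating from -2*pi to 0: ∫_{-2*pi}^{0} (-s - 4) sin(2*s) ds = (2) - (2 - pi) = pi.
Integrating by parts (boundary term plus one more integral), an antiderivative of (2 - 3*s) sin(2*s) is 3*s*cos(2*s)/2 - 3*sin(2*s)/4 - cos(2*s); evaluating from 0 to 2*pi: ∫_{0}^{2*pi} (2 - 3*s) sin(2*s) ds = (-1 + 3*pi) - (-1) = 3*pi.
So ∫_{-2*pi}^{2*pi} g(s) sin(2*s) ds = 4*pi.
Hence Im(c_{4}) = (-1/(4*pi))·(4*pi) = -1.

-1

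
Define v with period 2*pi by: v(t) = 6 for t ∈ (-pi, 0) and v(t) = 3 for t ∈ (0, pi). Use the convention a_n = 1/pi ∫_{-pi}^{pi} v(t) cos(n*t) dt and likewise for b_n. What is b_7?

-6/(7*pi)

b_7 = 1/pi ∫_{-pi}^{pi} v(t) sin(7*t) dt.
Split the integral at the breakpoints.
Directly, an antiderivative of (6) sin(7*t) is -6*cos(7*t)/7; evaluating from -pi to 0: ∫_{-pi}^{0} (6) sin(7*t) dt = (-6/7) - (6/7) = -12/7.
Directly, an antiderivative of (3) sin(7*t) is -3*cos(7*t)/7; evaluating from 0 to pi: ∫_{0}^{pi} (3) sin(7*t) dt = (3/7) - (-3/7) = 6/7.
Summing the pieces and multiplying by (1/pi) gives b_7 = -6/(7*pi).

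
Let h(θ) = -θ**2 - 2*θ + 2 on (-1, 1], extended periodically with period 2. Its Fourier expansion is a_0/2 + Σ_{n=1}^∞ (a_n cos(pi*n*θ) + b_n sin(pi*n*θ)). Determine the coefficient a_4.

a_4 = ∫_{-1}^{1} h(θ) cos(4*pi*θ) dθ.
Integrating by parts twice (tabular method), an antiderivative of (-θ**2 - 2*θ + 2) cos(4*pi*θ) is -θ**2*sin(4*pi*θ)/(4*pi) - θ*sin(4*pi*θ)/(2*pi) - θ*cos(4*pi*θ)/(8*pi**2) + sin(4*pi*θ)/(32*pi**3) + sin(4*pi*θ)/(2*pi) - cos(4*pi*θ)/(8*pi**2); evaluating from -1 to 1: ∫_{-1}^{1} (-θ**2 - 2*θ + 2) cos(4*pi*θ) dθ = (-1/(4*pi**2)) - (0) = -1/(4*pi**2).
Hence a_4 = -1/(4*pi**2).

-1/(4*pi**2)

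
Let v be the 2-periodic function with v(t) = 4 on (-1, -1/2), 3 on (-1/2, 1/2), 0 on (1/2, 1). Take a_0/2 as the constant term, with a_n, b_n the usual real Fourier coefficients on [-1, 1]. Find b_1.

b_1 = ∫_{-1}^{1} v(t) sin(pi*t) dt.
Split the integral at the breakpoints.
Directly, an antiderivative of (4) sin(pi*t) is -4*cos(pi*t)/pi; evaluating from -1 to -1/2: ∫_{-1}^{-1/2} (4) sin(pi*t) dt = (0) - (4/pi) = -4/pi.
Directly, an antiderivative of (3) sin(pi*t) is -3*cos(pi*t)/pi; evaluating from -1/2 to 1/2: ∫_{-1/2}^{1/2} (3) sin(pi*t) dt = (0) - (0) = 0.
∫_{1/2}^{1} (0) sin(pi*t) dt = 0.
Summing the pieces gives b_1 = -4/pi.

-4/pi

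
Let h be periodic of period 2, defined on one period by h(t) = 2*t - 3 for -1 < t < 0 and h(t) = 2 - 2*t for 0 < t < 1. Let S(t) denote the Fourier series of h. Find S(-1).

-5/2

At t = -1 the one-sided limits are h(-1^-) = 0 and h(-1^+) = -5.
By Dirichlet's theorem the series converges to their average, [(0) + (-5)]/2 = -5/2.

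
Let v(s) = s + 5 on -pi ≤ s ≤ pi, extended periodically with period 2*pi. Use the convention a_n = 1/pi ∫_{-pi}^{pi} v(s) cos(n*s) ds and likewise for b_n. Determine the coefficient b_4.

b_4 = 1/pi ∫_{-pi}^{pi} v(s) sin(4*s) ds.
Integrating by parts (boundary term plus one more integral), an antiderivative of (s + 5) sin(4*s) is -s*cos(4*s)/4 + sin(4*s)/16 - 5*cos(4*s)/4; evaluating from -pi to pi: ∫_{-pi}^{pi} (s + 5) sin(4*s) ds = (-5/4 - pi/4) - (-5/4 + pi/4) = -pi/2.
Hence b_4 = (1/pi)·(-pi/2) = -1/2.

-1/2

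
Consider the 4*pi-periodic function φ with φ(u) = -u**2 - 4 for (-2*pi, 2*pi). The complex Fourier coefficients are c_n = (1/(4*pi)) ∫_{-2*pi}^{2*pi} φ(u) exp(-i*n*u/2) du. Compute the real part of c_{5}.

Since φ is real-valued, Re(c_{5}) = (1/(4*pi)) ∫_{-2*pi}^{2*pi} φ(u) cos(5*u/2) du = a_{5}/2.
φ is even and cos(5*u/2) is even, so the integrand is even: ∫_{-2*pi}^{2*pi} φ(u) cos(5*u/2) du = 2∫_0^{2*pi} φ(u) cos(5*u/2) du.
Integrating by parts twice (tabular method), an antiderivative of (-u**2 - 4) cos(5*u/2) is -2*u**2*sin(5*u/2)/5 - 8*u*cos(5*u/2)/25 - 184*sin(5*u/2)/125; evaluating from 0 to 2*pi: ∫_{0}^{2*pi} (-u**2 - 4) cos(5*u/2) du = (16*pi/25) - (0) = 16*pi/25.
So ∫_{-2*pi}^{2*pi} φ(u) cos(5*u/2) du = 32*pi/25.
Hence Re(c_{5}) = (1/(4*pi))·(32*pi/25) = 8/25.

8/25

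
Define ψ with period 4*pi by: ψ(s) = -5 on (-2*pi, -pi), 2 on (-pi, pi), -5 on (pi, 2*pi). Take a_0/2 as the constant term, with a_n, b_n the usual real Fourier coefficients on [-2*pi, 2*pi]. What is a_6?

a_6 = (1/(2*pi)) ∫_{-2*pi}^{2*pi} ψ(s) cos(3*s) ds.
ψ is even and cos(3*s) is even, so the integrand is even and a_6 = 1/pi ∫_0^{2*pi} ψ(s) cos(3*s) ds.
Split the integral at the breakpoints.
Directly, an antiderivative of (2) cos(3*s) is 2*sin(3*s)/3; evaluating from 0 to pi: ∫_{0}^{pi} (2) cos(3*s) ds = (0) - (0) = 0.
Directly, an antiderivative of (-5) cos(3*s) is -5*sin(3*s)/3; evaluating from pi to 2*pi: ∫_{pi}^{2*pi} (-5) cos(3*s) ds = (0) - (0) = 0.
Summing the pieces and multiplying by (1/pi) gives a_6 = 0.

0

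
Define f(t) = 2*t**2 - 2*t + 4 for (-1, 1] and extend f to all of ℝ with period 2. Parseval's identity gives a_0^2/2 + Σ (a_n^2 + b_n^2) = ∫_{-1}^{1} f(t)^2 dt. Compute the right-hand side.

∫_{-1}^{1} f(t)^2 dt = 704/15.

704/15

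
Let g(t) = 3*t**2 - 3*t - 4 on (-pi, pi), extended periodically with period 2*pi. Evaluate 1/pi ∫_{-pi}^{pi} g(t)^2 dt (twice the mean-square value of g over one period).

-10*pi**2 + 32 + 18*pi**4/5

1/pi ∫_{-pi}^{pi} g(t)^2 dt = 1/pi · (-10*pi**3 + 32*pi + 18*pi**5/5) = -10*pi**2 + 32 + 18*pi**4/5.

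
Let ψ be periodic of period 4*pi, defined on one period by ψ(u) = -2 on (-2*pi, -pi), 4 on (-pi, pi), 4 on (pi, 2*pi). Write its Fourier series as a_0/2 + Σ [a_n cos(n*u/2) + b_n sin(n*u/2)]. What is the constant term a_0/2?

5/2

a_0 = (1/(2*pi)) ∫_{-2*pi}^{2*pi} ψ(u) du = (1/(2*pi)) · (10*pi) = 5.
So the constant term a_0/2 = 5/2.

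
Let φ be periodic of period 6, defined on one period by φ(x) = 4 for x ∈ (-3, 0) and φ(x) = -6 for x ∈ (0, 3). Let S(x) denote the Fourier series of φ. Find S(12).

x = 12 differs from x = 0 by 2 full period(s), and the series is 6-periodic.
At x = 0 the one-sided limits are φ(0^-) = 4 and φ(0^+) = -6.
By Dirichlet's theorem the series converges to their average, [(4) + (-6)]/2 = -1.

-1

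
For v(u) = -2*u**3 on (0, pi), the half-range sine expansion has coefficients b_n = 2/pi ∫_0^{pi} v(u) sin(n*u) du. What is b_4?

b_4 = 2/pi ∫_0^{pi} (-2*u**3) sin(4*u) du.
Integrating by parts three times (tabular method), an antiderivative of (-2*u**3) sin(4*u) is u**3*cos(4*u)/2 - 3*u**2*sin(4*u)/8 - 3*u*cos(4*u)/16 + 3*sin(4*u)/64; evaluating from 0 to pi: ∫_{0}^{pi} (-2*u**3) sin(4*u) du = (pi*(-3 + 8*pi**2)/16) - (0) = pi*(-3 + 8*pi**2)/16.
Hence b_4 = (2/pi)·(pi*(-3 + 8*pi**2)/16) = -3/8 + pi**2.

-3/8 + pi**2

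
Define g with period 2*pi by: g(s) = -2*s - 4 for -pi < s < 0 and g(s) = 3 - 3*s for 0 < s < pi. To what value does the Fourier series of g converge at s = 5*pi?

-pi/2 - 1/2

s = 5*pi differs from s = pi by 2 full period(s), and the series is 2*pi-periodic.
At s = pi the one-sided limits are g(pi^-) = 3 - 3*pi and g(pi^+) = -4 + 2*pi.
By Dirichlet's theorem the series converges to their average, [(3 - 3*pi) + (-4 + 2*pi)]/2 = -pi/2 - 1/2.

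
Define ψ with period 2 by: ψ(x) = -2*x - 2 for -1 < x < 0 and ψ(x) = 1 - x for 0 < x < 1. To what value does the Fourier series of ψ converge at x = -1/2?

ψ is continuous at x = -1/2 with value -1, so the series converges to -1 there.

-1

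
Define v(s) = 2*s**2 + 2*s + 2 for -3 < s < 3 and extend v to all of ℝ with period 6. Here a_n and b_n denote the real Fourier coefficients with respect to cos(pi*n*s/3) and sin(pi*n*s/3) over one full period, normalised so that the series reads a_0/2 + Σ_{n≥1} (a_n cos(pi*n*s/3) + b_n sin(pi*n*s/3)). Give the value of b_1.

12/pi

b_1 = 1/3 ∫_{-3}^{3} v(s) sin(pi*s/3) ds.
Integrating by parts twice (tabular method), an antiderivative of (2*s**2 + 2*s + 2) sin(pi*s/3) is -6*s**2*cos(pi*s/3)/pi + 36*s*sin(pi*s/3)/pi**2 - 6*s*cos(pi*s/3)/pi + 18*sin(pi*s/3)/pi**2 - 6*cos(pi*s/3)/pi + 108*cos(pi*s/3)/pi**3; evaluating from -3 to 3: ∫_{-3}^{3} (2*s**2 + 2*s + 2) sin(pi*s/3) ds = (-108/pi**3 + 78/pi) - (-108/pi**3 + 42/pi) = 36/pi.
Hence b_1 = (1/3)·(36/pi) = 12/pi.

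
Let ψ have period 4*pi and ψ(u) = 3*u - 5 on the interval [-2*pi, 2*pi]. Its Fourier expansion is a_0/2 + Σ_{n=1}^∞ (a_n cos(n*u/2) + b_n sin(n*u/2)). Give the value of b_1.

12

b_1 = (1/(2*pi)) ∫_{-2*pi}^{2*pi} ψ(u) sin(u/2) du.
Integrating by parts (boundary term plus one more integral), an antiderivative of (3*u - 5) sin(u/2) is -6*u*cos(u/2) + 12*sin(u/2) + 10*cos(u/2); evaluating from -2*pi to 2*pi: ∫_{-2*pi}^{2*pi} (3*u - 5) sin(u/2) du = (-10 + 12*pi) - (-12*pi - 10) = 24*pi.
Hence b_1 = (1/(2*pi))·(24*pi) = 12.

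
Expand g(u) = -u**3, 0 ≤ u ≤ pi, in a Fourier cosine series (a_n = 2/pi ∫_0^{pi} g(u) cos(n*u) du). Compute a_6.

-pi/6

a_6 = 2/pi ∫_0^{pi} (-u**3) cos(6*u) du.
Integrating by parts three times (tabular method), an antiderivative of (-u**3) cos(6*u) is -u**3*sin(6*u)/6 - u**2*cos(6*u)/12 + u*sin(6*u)/36 + cos(6*u)/216; evaluating from 0 to pi: ∫_{0}^{pi} (-u**3) cos(6*u) du = (1/216 - pi**2/12) - (1/216) = -pi**2/12.
Hence a_6 = (2/pi)·(-pi**2/12) = -pi/6.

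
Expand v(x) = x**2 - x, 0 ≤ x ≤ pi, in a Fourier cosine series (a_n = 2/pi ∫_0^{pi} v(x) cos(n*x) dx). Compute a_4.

a_4 = 2/pi ∫_0^{pi} (x**2 - x) cos(4*x) dx.
Integrating by parts twice (tabular method), an antiderivative of (x**2 - x) cos(4*x) is x**2*sin(4*x)/4 - x*sin(4*x)/4 + x*cos(4*x)/8 - sin(4*x)/32 - cos(4*x)/16; evaluating from 0 to pi: ∫_{0}^{pi} (x**2 - x) cos(4*x) dx = (-1/16 + pi/8) - (-1/16) = pi/8.
Hence a_4 = (2/pi)·(pi/8) = 1/4.

1/4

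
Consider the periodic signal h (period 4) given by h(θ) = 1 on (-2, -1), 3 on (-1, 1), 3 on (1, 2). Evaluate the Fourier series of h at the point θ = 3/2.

3

h is continuous at θ = 3/2 with value 3, so the series converges to 3 there.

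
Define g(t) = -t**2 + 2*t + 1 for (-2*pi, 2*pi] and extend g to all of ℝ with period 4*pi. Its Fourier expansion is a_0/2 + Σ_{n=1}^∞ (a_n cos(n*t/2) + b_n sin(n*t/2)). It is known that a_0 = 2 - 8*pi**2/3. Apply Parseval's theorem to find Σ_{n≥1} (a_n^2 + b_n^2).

32*pi**2*(15 + 4*pi**2)/45

Parseval: a_0^2/2 + Σ_{n≥1} (a_n^2+b_n^2) = (1/(2*pi)) ∫_{-2*pi}^{2*pi} g(t)^2 dt = 2 + 16*pi**2/3 + 32*pi**4/5.
Subtract a_0^2/2 = 2*(3 - 4*pi**2)**2/9: Σ (a_n^2+b_n^2) = 32*pi**2*(15 + 4*pi**2)/45.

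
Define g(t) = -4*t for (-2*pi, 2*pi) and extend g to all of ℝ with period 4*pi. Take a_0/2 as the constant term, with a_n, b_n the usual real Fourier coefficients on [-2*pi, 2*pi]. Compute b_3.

-16/3

b_3 = (1/(2*pi)) ∫_{-2*pi}^{2*pi} g(t) sin(3*t/2) dt.
g is odd and sin(3*t/2) is odd, so the integrand is even and b_3 = 1/pi ∫_0^{2*pi} g(t) sin(3*t/2) dt.
Integrating by parts (boundary term plus one more integral), an antiderivative of (-4*t) sin(3*t/2) is 8*t*cos(3*t/2)/3 - 16*sin(3*t/2)/9; evaluating from 0 to 2*pi: ∫_{0}^{2*pi} (-4*t) sin(3*t/2) dt = (-16*pi/3) - (0) = -16*pi/3.
Hence b_3 = (1/pi)·(-16*pi/3) = -16/3.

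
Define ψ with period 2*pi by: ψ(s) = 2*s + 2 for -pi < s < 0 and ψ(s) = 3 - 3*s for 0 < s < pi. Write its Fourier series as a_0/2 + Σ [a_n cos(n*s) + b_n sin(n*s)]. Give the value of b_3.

(2 - pi)/(3*pi)

b_3 = 1/pi ∫_{-pi}^{pi} ψ(s) sin(3*s) ds.
Split the integral at the breakpoints.
Integrating by parts (boundary term plus one more integral), an antiderivative of (2*s + 2) sin(3*s) is -2*s*cos(3*s)/3 + 2*sin(3*s)/9 - 2*cos(3*s)/3; evaluating from -pi to 0: ∫_{-pi}^{0} (2*s + 2) sin(3*s) ds = (-2/3) - (2/3 - 2*pi/3) = -4/3 + 2*pi/3.
Integrating by parts (boundary term plus one more integral), an antiderivative of (3 - 3*s) sin(3*s) is s*cos(3*s) - sin(3*s)/3 - cos(3*s); evaluating from 0 to pi: ∫_{0}^{pi} (3 - 3*s) sin(3*s) ds = (1 - pi) - (-1) = 2 - pi.
Summing the pieces and multiplying by (1/pi) gives b_3 = (2 - pi)/(3*pi).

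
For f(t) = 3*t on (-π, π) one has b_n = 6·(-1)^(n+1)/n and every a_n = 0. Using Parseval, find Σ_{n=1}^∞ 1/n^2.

pi**2/6

Parseval: Σ b_n^2 = (1/π) ∫_{-π}^{π} f(t)^2 dt = 6*pi**2.
Σ b_n^2 = Σ 36/n^2, so Σ 1/n^2 = (6*pi**2)/36 = pi**2/6.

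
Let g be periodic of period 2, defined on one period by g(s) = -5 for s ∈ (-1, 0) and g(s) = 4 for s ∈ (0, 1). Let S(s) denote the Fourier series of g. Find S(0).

-1/2

At s = 0 the one-sided limits are g(0^-) = -5 and g(0^+) = 4.
By Dirichlet's theorem the series converges to their average, [(-5) + (4)]/2 = -1/2.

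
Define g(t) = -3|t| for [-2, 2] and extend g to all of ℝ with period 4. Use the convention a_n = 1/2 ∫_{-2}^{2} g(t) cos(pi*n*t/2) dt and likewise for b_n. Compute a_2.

0

a_2 = 1/2 ∫_{-2}^{2} g(t) cos(pi*t) dt.
g is even and cos(pi*t) is even, so the integrand is even and a_2 = ∫_0^{2} g(t) cos(pi*t) dt.
Integrating by parts (boundary term plus one more integral), an antiderivative of (-3*t) cos(pi*t) is -3*t*sin(pi*t)/pi - 3*cos(pi*t)/pi**2; evaluating from 0 to 2: ∫_{0}^{2} (-3*t) cos(pi*t) dt = (-3/pi**2) - (-3/pi**2) = 0.
Hence a_2 = 0.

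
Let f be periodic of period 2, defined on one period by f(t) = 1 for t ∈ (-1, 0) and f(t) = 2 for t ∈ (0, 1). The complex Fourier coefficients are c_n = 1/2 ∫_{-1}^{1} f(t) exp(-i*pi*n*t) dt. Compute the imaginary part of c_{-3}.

Since f is real-valued, Im(c_{-3}) = -1/2 ∫_{-1}^{1} f(t) sin(-3*pi*t) dt = b_{3}/2.
Split the integral at the breakpoints.
Directly, an antiderivative of (1) sin(-3*pi*t) is cos(3*pi*t)/(3*pi); evaluating from -1 to 0: ∫_{-1}^{0} (1) sin(-3*pi*t) dt = (1/(3*pi)) - (-1/(3*pi)) = 2/(3*pi).
Directly, an antiderivative of (2) sin(-3*pi*t) is 2*cos(3*pi*t)/(3*pi); evaluating from 0 to 1: ∫_{0}^{1} (2) sin(-3*pi*t) dt = (-2/(3*pi)) - (2/(3*pi)) = -4/(3*pi).
So ∫_{-1}^{1} f(t) sin(-3*pi*t) dt = -2/(3*pi).
Hence Im(c_{-3}) = (-1/2)·(-2/(3*pi)) = 1/(3*pi).

1/(3*pi)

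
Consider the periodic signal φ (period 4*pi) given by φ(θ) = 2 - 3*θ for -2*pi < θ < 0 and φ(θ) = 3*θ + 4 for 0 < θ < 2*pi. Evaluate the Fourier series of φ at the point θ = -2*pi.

3 + 6*pi

At θ = -2*pi the one-sided limits are φ(-2*pi^-) = 4 + 6*pi and φ(-2*pi^+) = 2 + 6*pi.
By Dirichlet's theorem the series converges to their average, [(4 + 6*pi) + (2 + 6*pi)]/2 = 3 + 6*pi.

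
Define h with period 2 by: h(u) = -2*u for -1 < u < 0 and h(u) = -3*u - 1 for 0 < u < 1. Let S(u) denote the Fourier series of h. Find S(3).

-1

u = 3 differs from u = -1 by 2 full period(s), and the series is 2-periodic.
At u = -1 the one-sided limits are h(-1^-) = -4 and h(-1^+) = 2.
By Dirichlet's theorem the series converges to their average, [(-4) + (2)]/2 = -1.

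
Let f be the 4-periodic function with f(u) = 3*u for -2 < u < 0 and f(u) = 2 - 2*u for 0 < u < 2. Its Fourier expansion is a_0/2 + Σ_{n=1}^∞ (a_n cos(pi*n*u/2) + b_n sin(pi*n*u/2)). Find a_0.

a_0 = 1/2 ∫_{-2}^{2} f(u) du = 1/2 · (-6) = -3.

-3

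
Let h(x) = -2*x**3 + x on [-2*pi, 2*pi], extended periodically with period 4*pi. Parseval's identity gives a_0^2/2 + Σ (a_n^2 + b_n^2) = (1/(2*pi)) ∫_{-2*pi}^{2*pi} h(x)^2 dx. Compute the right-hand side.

(1/(2*pi)) ∫_{-2*pi}^{2*pi} h(x)^2 dx = (1/(2*pi)) · (16*pi**3*(-336*pi**2 + 35 + 960*pi**4)/105) = 8*pi**2*(-336*pi**2 + 35 + 960*pi**4)/105.

8*pi**2*(-336*pi**2 + 35 + 960*pi**4)/105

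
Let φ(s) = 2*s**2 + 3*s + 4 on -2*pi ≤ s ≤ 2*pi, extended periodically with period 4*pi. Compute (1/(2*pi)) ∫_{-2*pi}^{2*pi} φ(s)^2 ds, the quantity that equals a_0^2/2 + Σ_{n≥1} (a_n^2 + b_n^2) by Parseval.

(1/(2*pi)) ∫_{-2*pi}^{2*pi} φ(s)^2 ds = (1/(2*pi)) · (16*pi*(60 + 125*pi**2 + 48*pi**4)/15) = 32 + 200*pi**2/3 + 128*pi**4/5.

32 + 200*pi**2/3 + 128*pi**4/5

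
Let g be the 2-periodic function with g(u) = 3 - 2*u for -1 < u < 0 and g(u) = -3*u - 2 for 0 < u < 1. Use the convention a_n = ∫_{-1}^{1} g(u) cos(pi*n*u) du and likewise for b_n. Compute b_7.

-15/(7*pi)

b_7 = ∫_{-1}^{1} g(u) sin(7*pi*u) du.
Split the integral at the breakpoints.
Integrating by parts (boundary term plus one more integral), an antiderivative of (3 - 2*u) sin(7*pi*u) is 2*u*cos(7*pi*u)/(7*pi) - 2*sin(7*pi*u)/(49*pi**2) - 3*cos(7*pi*u)/(7*pi); evaluating from -1 to 0: ∫_{-1}^{0} (3 - 2*u) sin(7*pi*u) du = (-3/(7*pi)) - (5/(7*pi)) = -8/(7*pi).
Integrating by parts (boundary term plus one more integral), an antiderivative of (-3*u - 2) sin(7*pi*u) is 3*u*cos(7*pi*u)/(7*pi) - 3*sin(7*pi*u)/(49*pi**2) + 2*cos(7*pi*u)/(7*pi); evaluating from 0 to 1: ∫_{0}^{1} (-3*u - 2) sin(7*pi*u) du = (-5/(7*pi)) - (2/(7*pi)) = -1/pi.
Summing the pieces gives b_7 = -15/(7*pi).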